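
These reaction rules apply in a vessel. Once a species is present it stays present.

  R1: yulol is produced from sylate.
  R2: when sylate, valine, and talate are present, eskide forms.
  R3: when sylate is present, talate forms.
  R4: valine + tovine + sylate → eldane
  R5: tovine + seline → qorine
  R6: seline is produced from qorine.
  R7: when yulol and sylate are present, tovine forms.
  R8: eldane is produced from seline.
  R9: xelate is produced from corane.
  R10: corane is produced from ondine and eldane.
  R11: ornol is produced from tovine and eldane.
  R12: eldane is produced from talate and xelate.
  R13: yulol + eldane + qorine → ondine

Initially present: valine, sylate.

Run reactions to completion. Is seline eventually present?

No

seline would need qorine (R6), but qorine never forms.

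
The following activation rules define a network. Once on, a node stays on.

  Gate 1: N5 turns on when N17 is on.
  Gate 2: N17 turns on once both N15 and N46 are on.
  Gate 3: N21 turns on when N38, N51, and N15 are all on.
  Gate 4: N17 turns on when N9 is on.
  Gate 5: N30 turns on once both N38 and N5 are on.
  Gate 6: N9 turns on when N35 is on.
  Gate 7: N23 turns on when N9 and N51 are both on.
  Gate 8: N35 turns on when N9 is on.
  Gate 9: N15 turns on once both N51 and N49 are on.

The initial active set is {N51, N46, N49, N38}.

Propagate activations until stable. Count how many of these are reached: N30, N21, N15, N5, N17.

5

Gate 9: N51 and N49 on → N15 on.
Gate 3: N38, N51, and N15 on → N21 on.
N15 and N46 are on, so N17 turns on (Gate 2).
N17 is on, so N5 turns on (Gate 1).
N38 and N5 are on, so N30 turns on (Gate 5).
N30: reached.
N21: reached.
N15: reached.
N5: reached.
N17: reached.
All 5 are reached.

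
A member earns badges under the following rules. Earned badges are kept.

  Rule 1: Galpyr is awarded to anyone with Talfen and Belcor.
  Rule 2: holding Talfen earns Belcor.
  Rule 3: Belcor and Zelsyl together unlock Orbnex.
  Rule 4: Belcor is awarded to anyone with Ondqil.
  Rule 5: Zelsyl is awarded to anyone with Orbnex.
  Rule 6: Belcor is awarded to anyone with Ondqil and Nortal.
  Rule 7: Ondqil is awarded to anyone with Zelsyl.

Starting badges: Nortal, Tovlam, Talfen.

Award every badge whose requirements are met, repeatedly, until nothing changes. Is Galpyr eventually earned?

With Talfen, Belcor is earned (Rule 2).
With Talfen and Belcor, Galpyr is earned (Rule 1).

Yes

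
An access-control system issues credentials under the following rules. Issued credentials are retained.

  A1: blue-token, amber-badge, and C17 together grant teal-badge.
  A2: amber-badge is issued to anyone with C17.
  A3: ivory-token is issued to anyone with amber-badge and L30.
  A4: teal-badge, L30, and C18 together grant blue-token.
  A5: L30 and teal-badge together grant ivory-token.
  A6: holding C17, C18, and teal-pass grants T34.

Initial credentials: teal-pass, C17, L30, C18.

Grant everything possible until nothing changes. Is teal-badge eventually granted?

teal-badge would need blue-token, amber-badge, and C17 (A1), but blue-token is never granted.

No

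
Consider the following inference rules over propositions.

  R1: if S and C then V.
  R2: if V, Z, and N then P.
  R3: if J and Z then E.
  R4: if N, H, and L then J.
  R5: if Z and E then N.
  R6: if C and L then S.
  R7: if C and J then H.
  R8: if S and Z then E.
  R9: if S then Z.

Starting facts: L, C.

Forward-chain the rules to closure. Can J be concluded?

J would need N, H, and L (R4), but H is never established.

No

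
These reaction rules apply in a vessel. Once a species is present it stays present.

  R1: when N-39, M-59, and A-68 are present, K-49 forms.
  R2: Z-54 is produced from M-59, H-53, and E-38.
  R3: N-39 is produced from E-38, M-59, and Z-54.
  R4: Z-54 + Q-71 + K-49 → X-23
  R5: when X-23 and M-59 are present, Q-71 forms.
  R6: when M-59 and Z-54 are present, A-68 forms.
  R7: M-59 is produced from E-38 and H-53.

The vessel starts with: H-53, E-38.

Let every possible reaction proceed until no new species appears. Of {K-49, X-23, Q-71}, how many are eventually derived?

1

E-38 and H-53 present → M-59 forms (R7).
M-59, H-53, and E-38 present → Z-54 forms (R2).
E-38, M-59, and Z-54 present → N-39 forms (R3).
M-59 and Z-54 present → A-68 forms (R6).
N-39, M-59, and A-68 present → K-49 forms (R1).
K-49: reached.
X-23 would need Z-54, Q-71, and K-49 (R4), but Q-71 never forms.
Q-71 would need X-23 and M-59 (R5), but X-23 never forms.
Reached: K-49 — 1 of the 3.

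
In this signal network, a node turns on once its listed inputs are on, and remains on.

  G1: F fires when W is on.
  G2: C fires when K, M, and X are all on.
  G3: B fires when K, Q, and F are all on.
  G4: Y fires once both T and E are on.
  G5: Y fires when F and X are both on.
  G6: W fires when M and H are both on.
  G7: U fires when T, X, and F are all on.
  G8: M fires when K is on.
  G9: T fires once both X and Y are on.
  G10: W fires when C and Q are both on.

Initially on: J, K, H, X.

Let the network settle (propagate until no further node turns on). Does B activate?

No

B would need K, Q, and F (G3), but Q never turns on.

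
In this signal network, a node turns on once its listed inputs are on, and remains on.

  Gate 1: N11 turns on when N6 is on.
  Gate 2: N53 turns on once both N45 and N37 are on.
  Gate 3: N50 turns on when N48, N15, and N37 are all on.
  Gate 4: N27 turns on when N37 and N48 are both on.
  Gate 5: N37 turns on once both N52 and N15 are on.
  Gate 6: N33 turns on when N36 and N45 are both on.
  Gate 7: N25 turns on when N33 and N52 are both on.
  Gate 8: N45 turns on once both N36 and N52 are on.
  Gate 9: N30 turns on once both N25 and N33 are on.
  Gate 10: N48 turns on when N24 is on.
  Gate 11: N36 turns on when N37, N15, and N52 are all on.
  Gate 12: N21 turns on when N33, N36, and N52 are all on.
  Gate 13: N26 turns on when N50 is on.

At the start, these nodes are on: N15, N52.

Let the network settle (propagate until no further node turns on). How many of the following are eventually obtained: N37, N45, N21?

3

Gate 5: N52 and N15 on → N37 on.
N37, N15, and N52 are on, so N36 turns on (Gate 11).
N36 and N52 are on, so N45 turns on (Gate 8).
Gate 6: N36 and N45 on → N33 on.
N33, N36, and N52 are on, so N21 turns on (Gate 12).
N37: reached.
N45: reached.
N21: reached.
All 3 are reached.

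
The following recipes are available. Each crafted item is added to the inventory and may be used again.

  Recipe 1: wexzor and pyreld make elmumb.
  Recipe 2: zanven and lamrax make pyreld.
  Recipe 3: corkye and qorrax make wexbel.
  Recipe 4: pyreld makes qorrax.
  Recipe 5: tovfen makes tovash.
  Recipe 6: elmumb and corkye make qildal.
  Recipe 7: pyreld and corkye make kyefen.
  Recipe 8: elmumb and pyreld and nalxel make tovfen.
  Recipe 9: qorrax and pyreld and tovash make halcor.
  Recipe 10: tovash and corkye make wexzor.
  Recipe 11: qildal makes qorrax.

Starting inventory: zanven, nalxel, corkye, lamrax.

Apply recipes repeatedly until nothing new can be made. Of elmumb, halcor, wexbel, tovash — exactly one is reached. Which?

zanven and lamrax → pyreld (Recipe 2).
Using Recipe 4, pyreld makes qorrax.
Using Recipe 3, corkye and qorrax make wexbel.
halcor would need qorrax, pyreld, and tovash (Recipe 9), but tovash is never obtained. elmumb would need wexzor and pyreld (Recipe 1), but wexzor is never obtained. tovash would need tovfen (Recipe 5), but tovfen is never obtained.

wexbel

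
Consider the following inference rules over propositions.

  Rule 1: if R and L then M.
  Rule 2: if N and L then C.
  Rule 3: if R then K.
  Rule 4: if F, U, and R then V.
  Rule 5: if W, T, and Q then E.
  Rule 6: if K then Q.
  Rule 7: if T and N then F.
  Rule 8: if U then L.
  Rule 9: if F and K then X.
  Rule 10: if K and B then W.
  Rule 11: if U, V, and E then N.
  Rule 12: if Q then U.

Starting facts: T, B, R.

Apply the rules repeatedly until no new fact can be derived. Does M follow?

R holds, so K follows (Rule 3).
From K, Rule 6 gives Q.
Q holds, so U follows (Rule 12).
U holds, so L follows (Rule 8).
R and L hold, so M follows (Rule 1).

Yes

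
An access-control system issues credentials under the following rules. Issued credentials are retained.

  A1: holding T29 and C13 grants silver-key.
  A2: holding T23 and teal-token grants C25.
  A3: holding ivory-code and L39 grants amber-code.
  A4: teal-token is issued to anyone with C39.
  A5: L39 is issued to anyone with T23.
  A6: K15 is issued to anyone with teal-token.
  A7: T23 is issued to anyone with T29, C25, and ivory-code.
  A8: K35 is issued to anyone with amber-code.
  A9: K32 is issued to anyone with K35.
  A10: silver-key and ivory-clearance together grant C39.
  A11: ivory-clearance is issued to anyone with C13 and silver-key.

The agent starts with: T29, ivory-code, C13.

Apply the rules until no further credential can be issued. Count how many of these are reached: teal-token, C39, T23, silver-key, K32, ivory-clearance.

Holding T29 and C13 grants silver-key (A1).
Holding C13 and silver-key grants ivory-clearance (A11).
Holding silver-key and ivory-clearance grants C39 (A10).
Holding C39 grants teal-token (A4).
teal-token: reached.
C39: reached.
T23 would need T29, C25, and ivory-code (A7), but C25 is never granted.
silver-key: reached.
K32 would need K35 (A9), but K35 is never granted.
ivory-clearance: reached.
Reached: teal-token, C39, silver-key, and ivory-clearance — 4 of the 6.

4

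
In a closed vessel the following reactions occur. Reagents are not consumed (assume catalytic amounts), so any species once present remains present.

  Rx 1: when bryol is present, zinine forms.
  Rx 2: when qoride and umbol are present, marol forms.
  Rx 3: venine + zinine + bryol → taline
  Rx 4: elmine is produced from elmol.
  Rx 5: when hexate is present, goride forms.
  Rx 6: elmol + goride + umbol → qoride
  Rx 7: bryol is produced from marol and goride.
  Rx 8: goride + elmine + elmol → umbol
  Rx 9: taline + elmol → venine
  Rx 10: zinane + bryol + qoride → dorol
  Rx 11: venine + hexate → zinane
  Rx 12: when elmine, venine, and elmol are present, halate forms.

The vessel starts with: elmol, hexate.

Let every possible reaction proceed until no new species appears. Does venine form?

venine would need taline and elmol (Rx 9), but taline never forms.

No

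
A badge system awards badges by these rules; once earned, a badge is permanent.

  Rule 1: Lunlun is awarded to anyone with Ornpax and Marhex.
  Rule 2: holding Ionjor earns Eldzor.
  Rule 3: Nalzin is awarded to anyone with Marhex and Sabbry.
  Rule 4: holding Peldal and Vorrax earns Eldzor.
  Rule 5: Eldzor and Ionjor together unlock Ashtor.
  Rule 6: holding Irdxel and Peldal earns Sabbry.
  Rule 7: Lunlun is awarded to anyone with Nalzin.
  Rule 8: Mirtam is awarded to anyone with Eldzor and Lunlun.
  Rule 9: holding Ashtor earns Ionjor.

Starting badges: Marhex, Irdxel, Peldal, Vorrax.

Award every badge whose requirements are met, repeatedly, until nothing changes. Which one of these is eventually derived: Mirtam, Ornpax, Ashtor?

With Peldal and Vorrax, Eldzor is earned (Rule 4).
With Irdxel and Peldal, Sabbry is earned (Rule 6).
With Marhex and Sabbry, Nalzin is earned (Rule 3).
With Nalzin, Lunlun is earned (Rule 7).
With Eldzor and Lunlun, Mirtam is earned (Rule 8).
Ashtor would need Eldzor and Ionjor (Rule 5), but Ionjor is never earned. No rule produces Ornpax, and it is not given.

Mirtam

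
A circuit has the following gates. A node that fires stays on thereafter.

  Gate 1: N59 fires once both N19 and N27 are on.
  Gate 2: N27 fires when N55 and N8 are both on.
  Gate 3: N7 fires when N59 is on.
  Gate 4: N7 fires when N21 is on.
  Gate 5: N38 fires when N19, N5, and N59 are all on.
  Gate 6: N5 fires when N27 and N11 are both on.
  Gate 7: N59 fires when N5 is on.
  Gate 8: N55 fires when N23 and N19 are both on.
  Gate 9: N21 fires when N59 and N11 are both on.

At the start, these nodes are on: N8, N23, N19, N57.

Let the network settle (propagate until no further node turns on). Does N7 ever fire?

Yes

N23 and N19 are on, so N55 fires (Gate 8).
Gate 2: N55 and N8 on → N27 on.
Gate 1: N19 and N27 on → N59 on.
Gate 3: N59 on → N7 on.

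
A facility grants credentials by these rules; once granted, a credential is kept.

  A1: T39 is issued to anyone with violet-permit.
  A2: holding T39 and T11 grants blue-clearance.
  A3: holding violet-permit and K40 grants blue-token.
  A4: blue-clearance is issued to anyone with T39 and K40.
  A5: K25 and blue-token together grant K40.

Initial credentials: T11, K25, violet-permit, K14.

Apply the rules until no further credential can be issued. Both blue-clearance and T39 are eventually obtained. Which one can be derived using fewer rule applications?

T39: Holding violet-permit grants T39 (A1). [1 rule application]
blue-clearance: Holding violet-permit grants T39 (A1). Holding T39 and T11 grants blue-clearance (A2). [2 rule applications]
T39 needs fewer.

T39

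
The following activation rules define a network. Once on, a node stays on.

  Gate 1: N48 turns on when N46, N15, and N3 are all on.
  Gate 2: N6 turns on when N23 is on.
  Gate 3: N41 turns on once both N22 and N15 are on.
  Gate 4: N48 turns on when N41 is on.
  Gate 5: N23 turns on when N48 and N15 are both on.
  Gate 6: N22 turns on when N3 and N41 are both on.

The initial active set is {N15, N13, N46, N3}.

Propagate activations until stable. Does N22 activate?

No

N22 would need N3 and N41 (Gate 6), but N41 never turns on.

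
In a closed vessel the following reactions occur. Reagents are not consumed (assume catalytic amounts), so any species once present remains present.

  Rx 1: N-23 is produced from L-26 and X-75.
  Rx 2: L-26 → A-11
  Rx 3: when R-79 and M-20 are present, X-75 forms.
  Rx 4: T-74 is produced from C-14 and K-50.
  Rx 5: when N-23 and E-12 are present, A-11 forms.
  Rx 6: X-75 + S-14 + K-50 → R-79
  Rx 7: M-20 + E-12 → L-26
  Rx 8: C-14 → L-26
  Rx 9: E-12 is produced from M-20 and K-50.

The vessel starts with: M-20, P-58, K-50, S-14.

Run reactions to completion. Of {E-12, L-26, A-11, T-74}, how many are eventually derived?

M-20 and K-50 present → E-12 forms (Rx 9).
M-20 and E-12 present → L-26 forms (Rx 7).
L-26 present → A-11 forms (Rx 2).
E-12: reached.
L-26: reached.
A-11: reached.
T-74 would need C-14 and K-50 (Rx 4), but C-14 never forms.
Reached: E-12, L-26, and A-11 — 3 of the 4.

3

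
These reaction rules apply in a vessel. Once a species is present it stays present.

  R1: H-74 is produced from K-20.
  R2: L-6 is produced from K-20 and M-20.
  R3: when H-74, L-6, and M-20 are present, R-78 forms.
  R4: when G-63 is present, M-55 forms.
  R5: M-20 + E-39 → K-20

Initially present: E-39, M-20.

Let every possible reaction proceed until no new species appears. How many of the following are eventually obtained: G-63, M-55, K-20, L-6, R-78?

M-20 and E-39 present → K-20 forms (R5).
K-20 and M-20 present → L-6 forms (R2).
K-20 present → H-74 forms (R1).
H-74, L-6, and M-20 present → R-78 forms (R3).
No rule produces G-63, and it is not given.
M-55 would need G-63 (R4), but G-63 never forms.
K-20: reached.
L-6: reached.
R-78: reached.
Reached: K-20, L-6, and R-78 — 3 of the 5.

3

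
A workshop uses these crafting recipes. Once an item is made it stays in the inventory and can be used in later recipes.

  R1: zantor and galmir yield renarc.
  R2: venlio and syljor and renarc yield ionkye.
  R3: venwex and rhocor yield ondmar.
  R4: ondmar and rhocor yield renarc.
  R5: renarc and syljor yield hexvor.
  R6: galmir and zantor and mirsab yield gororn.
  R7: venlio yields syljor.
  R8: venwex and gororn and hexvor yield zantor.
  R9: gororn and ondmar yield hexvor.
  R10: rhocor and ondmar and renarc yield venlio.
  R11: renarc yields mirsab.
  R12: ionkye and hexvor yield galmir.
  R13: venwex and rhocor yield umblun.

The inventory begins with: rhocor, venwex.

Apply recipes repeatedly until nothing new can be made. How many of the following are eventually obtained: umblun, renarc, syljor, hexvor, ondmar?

venwex and rhocor → ondmar (R3).
venwex and rhocor → umblun (R13).
ondmar and rhocor → renarc (R4).
Using R10, rhocor, ondmar, and renarc make venlio.
Using R7, venlio makes syljor.
renarc and syljor → hexvor (R5).
umblun: reached.
renarc: reached.
syljor: reached.
hexvor: reached.
ondmar: reached.
All 5 are reached.

5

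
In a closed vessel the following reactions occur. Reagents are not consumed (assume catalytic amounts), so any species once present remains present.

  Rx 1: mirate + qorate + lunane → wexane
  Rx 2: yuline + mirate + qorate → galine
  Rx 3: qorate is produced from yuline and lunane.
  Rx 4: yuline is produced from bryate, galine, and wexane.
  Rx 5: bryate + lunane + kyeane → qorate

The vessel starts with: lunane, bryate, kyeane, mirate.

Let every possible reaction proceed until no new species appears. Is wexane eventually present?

bryate, lunane, and kyeane present → qorate forms (Rx 5).
mirate, qorate, and lunane present → wexane forms (Rx 1).

Yes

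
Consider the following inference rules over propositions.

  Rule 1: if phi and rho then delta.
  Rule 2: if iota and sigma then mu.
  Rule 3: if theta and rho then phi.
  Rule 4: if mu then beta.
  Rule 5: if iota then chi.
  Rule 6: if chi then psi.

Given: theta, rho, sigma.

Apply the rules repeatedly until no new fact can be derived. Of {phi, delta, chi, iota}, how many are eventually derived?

theta and rho hold, so phi follows (Rule 3).
phi and rho hold, so delta follows (Rule 1).
phi: reached.
delta: reached.
chi would need iota (Rule 5), but iota is never established.
No rule produces iota, and it is not given.
Reached: phi and delta — 2 of the 4.

2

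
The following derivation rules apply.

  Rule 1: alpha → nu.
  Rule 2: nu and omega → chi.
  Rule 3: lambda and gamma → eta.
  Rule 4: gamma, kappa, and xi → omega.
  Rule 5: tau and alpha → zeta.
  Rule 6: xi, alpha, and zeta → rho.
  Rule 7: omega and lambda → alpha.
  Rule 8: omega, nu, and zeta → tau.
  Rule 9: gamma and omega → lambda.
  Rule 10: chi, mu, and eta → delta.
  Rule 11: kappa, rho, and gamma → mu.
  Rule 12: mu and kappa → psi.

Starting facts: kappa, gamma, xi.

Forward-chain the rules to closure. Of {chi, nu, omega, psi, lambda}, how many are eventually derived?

4

From gamma, kappa, and xi, Rule 4 gives omega.
gamma and omega hold, so lambda follows (Rule 9).
omega and lambda hold, so alpha follows (Rule 7).
alpha holds, so nu follows (Rule 1).
nu and omega hold, so chi follows (Rule 2).
chi: reached.
nu: reached.
omega: reached.
psi would need mu and kappa (Rule 12), but mu is never established.
lambda: reached.
Reached: chi, nu, omega, and lambda — 4 of the 5.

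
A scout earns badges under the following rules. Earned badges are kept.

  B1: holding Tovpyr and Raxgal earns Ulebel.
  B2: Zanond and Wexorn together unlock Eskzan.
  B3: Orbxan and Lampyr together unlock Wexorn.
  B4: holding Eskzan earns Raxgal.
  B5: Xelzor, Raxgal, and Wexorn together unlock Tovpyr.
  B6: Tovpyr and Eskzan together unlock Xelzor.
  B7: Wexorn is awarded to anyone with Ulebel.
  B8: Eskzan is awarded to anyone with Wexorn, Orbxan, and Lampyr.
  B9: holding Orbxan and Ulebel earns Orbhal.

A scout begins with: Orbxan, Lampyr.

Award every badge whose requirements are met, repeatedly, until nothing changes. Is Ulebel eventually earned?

No

Ulebel would need Tovpyr and Raxgal (B1), but Tovpyr is never earned.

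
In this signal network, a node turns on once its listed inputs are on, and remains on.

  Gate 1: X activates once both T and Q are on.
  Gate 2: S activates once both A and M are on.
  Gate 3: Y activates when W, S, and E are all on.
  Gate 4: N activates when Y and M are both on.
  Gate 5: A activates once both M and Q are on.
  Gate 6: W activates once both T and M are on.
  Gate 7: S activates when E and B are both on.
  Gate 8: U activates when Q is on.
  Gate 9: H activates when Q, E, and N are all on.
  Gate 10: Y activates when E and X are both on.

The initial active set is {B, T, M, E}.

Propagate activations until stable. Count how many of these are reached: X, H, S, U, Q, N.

Gate 6: T and M on → W on.
Gate 7: E and B on → S on.
Gate 3: W, S, and E on → Y on.
Gate 4: Y and M on → N on.
X would need T and Q (Gate 1), but Q never turns on.
H would need Q, E, and N (Gate 9), but Q never turns on.
S: reached.
U would need Q (Gate 8), but Q never turns on.
No rule produces Q, and it is not given.
N: reached.
Reached: S and N — 2 of the 6.

2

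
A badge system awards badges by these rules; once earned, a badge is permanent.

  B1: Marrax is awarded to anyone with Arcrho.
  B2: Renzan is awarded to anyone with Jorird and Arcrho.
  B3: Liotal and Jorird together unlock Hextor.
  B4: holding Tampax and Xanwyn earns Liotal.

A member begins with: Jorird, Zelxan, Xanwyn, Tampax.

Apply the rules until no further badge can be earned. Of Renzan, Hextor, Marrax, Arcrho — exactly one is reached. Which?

Hextor

With Tampax and Xanwyn, Liotal is earned (B4).
With Liotal and Jorird, Hextor is earned (B3).
Renzan would need Jorird and Arcrho (B2), but Arcrho is never earned. Marrax would need Arcrho (B1), but Arcrho is never earned. No rule produces Arcrho, and it is not given.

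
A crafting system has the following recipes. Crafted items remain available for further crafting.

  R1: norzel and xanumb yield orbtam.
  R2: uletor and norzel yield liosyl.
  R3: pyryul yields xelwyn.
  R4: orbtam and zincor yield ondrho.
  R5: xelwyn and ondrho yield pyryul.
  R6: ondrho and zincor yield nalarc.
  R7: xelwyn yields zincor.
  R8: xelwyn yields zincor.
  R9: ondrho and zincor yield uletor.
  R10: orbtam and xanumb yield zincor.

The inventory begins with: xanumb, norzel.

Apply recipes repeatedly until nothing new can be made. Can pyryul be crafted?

pyryul would need xelwyn and ondrho (R5), but xelwyn is never obtained.

No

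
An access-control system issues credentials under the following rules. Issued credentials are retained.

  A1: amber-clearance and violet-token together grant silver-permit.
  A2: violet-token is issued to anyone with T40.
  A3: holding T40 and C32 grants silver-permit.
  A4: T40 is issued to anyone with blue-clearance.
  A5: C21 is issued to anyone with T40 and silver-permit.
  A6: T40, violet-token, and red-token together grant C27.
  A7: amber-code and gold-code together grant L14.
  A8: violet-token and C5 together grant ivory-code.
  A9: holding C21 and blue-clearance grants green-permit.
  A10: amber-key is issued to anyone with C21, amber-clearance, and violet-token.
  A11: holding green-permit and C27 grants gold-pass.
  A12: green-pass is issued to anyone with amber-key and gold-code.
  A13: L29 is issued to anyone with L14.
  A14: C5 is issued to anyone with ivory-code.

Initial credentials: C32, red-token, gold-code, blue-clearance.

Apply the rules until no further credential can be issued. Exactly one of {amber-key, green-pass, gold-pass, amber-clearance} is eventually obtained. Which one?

Holding blue-clearance grants T40 (A4).
Holding T40 and C32 grants silver-permit (A3).
Holding T40 grants violet-token (A2).
Holding T40 and silver-permit grants C21 (A5).
Holding T40, violet-token, and red-token grants C27 (A6).
Holding C21 and blue-clearance grants green-permit (A9).
Holding green-permit and C27 grants gold-pass (A11).
green-pass would need amber-key and gold-code (A12), but amber-key is never granted. No rule produces amber-clearance, and it is not given. amber-key would need C21, amber-clearance, and violet-token (A10), but amber-clearance is never granted.

gold-pass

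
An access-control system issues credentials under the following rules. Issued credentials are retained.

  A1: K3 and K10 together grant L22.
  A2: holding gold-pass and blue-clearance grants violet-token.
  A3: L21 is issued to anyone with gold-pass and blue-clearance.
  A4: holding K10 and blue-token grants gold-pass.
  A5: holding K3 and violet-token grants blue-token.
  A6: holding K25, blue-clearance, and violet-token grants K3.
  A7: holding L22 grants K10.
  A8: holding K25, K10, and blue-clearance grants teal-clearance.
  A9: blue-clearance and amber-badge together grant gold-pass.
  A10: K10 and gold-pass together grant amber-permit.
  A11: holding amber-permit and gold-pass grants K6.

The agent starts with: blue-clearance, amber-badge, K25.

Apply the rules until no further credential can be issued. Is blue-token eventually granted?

Holding blue-clearance and amber-badge grants gold-pass (A9).
Holding gold-pass and blue-clearance grants violet-token (A2).
Holding K25, blue-clearance, and violet-token grants K3 (A6).
Holding K3 and violet-token grants blue-token (A5).

Yes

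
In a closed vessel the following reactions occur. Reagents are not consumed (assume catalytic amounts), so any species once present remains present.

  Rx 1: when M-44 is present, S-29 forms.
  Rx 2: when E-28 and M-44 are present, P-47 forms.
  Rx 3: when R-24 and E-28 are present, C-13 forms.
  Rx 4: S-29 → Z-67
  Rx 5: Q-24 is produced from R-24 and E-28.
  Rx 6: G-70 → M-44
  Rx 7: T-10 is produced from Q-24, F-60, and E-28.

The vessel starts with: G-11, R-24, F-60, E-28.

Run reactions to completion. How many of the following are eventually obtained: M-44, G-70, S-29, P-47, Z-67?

M-44 would need G-70 (Rx 6), but G-70 never forms.
No rule produces G-70, and it is not given.
S-29 would need M-44 (Rx 1), but M-44 never forms.
P-47 would need E-28 and M-44 (Rx 2), but M-44 never forms.
Z-67 would need S-29 (Rx 4), but S-29 never forms.
None of the 5 are reached.

0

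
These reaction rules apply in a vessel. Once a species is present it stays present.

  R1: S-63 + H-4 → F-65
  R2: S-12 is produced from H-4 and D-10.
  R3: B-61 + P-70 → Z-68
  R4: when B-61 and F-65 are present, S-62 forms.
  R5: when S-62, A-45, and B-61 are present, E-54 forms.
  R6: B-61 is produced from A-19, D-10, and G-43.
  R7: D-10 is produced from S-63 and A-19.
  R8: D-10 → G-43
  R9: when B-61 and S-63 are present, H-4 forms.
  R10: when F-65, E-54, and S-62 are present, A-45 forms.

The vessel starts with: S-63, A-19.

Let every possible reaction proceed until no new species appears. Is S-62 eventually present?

Yes

S-63 and A-19 present → D-10 forms (R7).
D-10 present → G-43 forms (R8).
A-19, D-10, and G-43 present → B-61 forms (R6).
B-61 and S-63 present → H-4 forms (R9).
S-63 and H-4 present → F-65 forms (R1).
B-61 and F-65 present → S-62 forms (R4).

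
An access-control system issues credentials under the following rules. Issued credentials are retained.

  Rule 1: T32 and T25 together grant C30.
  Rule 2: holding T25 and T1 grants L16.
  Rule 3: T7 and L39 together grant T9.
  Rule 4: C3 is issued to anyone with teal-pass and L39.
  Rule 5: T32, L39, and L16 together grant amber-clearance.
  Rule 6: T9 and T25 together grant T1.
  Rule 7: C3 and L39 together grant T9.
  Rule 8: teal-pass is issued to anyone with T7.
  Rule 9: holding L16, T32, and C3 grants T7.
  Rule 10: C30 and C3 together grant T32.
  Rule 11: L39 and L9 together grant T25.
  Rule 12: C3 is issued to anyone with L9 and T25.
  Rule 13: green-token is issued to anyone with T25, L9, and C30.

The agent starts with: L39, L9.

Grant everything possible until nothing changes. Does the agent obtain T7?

T7 would need L16, T32, and C3 (Rule 9), but T32 is never granted.

No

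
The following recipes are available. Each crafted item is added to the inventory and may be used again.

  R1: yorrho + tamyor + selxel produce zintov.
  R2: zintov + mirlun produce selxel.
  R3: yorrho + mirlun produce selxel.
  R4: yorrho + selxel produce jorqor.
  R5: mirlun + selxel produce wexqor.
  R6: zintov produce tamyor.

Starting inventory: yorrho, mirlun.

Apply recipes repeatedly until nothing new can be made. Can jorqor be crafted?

yorrho + mirlun → selxel (R3).
yorrho + selxel → jorqor (R4).

Yes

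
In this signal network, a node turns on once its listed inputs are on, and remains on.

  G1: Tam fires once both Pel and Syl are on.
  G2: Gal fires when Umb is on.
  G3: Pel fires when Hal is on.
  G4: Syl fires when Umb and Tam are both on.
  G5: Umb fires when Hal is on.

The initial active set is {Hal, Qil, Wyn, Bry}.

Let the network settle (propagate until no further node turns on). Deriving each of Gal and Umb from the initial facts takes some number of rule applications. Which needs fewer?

Umb

Umb: G5: Hal on → Umb on. [1 rule application]
Gal: G5: Hal on → Umb on. Umb is on, so Gal fires (G2). [2 rule applications]
Umb needs fewer.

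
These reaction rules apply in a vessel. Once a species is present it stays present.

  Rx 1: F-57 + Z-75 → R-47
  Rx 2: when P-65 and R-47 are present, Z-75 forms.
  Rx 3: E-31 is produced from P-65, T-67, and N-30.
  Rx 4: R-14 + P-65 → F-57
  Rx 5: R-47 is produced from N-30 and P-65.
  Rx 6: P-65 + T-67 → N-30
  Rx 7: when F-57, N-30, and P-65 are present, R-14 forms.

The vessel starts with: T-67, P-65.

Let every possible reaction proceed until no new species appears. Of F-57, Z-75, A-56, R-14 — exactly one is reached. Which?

Z-75

P-65 and T-67 present → N-30 forms (Rx 6).
N-30 and P-65 present → R-47 forms (Rx 5).
P-65 and R-47 present → Z-75 forms (Rx 2).
R-14 would need F-57, N-30, and P-65 (Rx 7), but F-57 never forms. No rule produces A-56, and it is not given. F-57 would need R-14 and P-65 (Rx 4), but R-14 never forms.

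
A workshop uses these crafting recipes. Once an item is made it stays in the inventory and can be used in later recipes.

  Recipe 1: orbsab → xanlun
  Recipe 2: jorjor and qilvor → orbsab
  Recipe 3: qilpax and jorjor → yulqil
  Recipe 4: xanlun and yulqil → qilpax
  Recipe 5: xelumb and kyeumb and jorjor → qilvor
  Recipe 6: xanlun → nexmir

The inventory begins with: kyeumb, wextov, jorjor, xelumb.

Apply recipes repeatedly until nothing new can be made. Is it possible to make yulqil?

yulqil would need qilpax and jorjor (Recipe 3), but qilpax is never obtained.

No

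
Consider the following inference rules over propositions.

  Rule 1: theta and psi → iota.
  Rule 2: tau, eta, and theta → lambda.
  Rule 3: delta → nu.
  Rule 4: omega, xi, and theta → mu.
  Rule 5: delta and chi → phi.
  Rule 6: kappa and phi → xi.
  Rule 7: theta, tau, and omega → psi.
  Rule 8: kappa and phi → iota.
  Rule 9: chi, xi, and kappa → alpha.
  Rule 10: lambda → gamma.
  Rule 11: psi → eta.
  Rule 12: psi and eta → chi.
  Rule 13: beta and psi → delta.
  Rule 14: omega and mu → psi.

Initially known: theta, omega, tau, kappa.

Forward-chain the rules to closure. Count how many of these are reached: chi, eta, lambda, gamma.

4

From theta, tau, and omega, Rule 7 gives psi.
psi holds, so eta follows (Rule 11).
tau, eta, and theta hold, so lambda follows (Rule 2).
From psi and eta, Rule 12 gives chi.
From lambda, Rule 10 gives gamma.
chi: reached.
eta: reached.
lambda: reached.
gamma: reached.
All 4 are reached.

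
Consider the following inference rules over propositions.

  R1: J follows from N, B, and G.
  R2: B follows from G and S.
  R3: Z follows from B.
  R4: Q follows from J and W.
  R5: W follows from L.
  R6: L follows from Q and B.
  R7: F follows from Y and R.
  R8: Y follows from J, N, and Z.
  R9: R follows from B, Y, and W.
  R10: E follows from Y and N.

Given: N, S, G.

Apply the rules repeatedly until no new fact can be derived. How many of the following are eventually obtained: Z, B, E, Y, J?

From G and S, R2 gives B.
N, B, and G hold, so J follows (R1).
B holds, so Z follows (R3).
J, N, and Z hold, so Y follows (R8).
Y and N hold, so E follows (R10).
Z: reached.
B: reached.
E: reached.
Y: reached.
J: reached.
All 5 are reached.

5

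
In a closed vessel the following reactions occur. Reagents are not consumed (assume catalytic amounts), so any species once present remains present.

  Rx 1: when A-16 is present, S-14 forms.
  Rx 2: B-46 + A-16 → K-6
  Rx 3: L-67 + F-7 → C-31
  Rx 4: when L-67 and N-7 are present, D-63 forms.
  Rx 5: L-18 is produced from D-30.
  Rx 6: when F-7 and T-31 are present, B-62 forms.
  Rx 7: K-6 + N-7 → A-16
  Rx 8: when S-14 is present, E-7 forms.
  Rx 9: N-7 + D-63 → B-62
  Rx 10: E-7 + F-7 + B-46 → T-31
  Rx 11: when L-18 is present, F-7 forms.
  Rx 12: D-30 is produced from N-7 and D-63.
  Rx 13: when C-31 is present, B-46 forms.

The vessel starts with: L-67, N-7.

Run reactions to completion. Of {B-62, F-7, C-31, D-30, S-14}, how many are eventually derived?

L-67 and N-7 present → D-63 forms (Rx 4).
N-7 and D-63 present → D-30 forms (Rx 12).
N-7 and D-63 present → B-62 forms (Rx 9).
D-30 present → L-18 forms (Rx 5).
L-18 present → F-7 forms (Rx 11).
L-67 and F-7 present → C-31 forms (Rx 3).
B-62: reached.
F-7: reached.
C-31: reached.
D-30: reached.
S-14 would need A-16 (Rx 1), but A-16 never forms.
Reached: B-62, F-7, C-31, and D-30 — 4 of the 5.

4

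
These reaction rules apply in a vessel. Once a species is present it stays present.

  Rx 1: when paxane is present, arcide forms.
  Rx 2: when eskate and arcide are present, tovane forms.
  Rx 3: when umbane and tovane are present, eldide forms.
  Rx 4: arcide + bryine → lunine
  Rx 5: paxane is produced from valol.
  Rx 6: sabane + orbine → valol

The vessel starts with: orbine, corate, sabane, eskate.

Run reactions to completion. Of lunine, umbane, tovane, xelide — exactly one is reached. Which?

tovane

sabane and orbine present → valol forms (Rx 6).
valol present → paxane forms (Rx 5).
paxane present → arcide forms (Rx 1).
eskate and arcide present → tovane forms (Rx 2).
lunine would need arcide and bryine (Rx 4), but bryine never forms. No rule produces umbane, and it is not given. No rule produces xelide, and it is not given.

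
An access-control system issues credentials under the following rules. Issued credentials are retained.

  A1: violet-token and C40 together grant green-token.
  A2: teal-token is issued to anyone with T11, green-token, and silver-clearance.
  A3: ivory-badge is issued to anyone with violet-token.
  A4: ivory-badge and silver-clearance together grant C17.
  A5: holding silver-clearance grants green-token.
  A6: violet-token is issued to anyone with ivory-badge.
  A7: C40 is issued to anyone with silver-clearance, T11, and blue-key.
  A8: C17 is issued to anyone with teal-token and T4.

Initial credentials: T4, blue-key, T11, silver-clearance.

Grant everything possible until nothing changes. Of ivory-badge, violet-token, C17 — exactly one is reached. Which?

C17

Holding silver-clearance grants green-token (A5).
Holding T11, green-token, and silver-clearance grants teal-token (A2).
Holding teal-token and T4 grants C17 (A8).
ivory-badge would need violet-token (A3), but violet-token is never granted. violet-token would need ivory-badge (A6), but ivory-badge is never granted.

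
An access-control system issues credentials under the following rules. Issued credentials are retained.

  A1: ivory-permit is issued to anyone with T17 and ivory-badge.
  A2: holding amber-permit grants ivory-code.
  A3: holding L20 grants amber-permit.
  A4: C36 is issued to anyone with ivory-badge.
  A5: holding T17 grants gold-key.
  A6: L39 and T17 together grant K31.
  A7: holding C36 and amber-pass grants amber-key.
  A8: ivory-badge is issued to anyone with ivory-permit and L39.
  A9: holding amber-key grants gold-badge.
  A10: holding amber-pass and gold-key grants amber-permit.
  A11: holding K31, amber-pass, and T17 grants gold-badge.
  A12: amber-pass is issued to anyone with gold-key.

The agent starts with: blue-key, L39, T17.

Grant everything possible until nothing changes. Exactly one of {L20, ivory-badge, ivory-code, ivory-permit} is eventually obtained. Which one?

Holding T17 grants gold-key (A5).
Holding gold-key grants amber-pass (A12).
Holding amber-pass and gold-key grants amber-permit (A10).
Holding amber-permit grants ivory-code (A2).
ivory-badge would need ivory-permit and L39 (A8), but ivory-permit is never granted. ivory-permit would need T17 and ivory-badge (A1), but ivory-badge is never granted. No rule produces L20, and it is not given.

ivory-code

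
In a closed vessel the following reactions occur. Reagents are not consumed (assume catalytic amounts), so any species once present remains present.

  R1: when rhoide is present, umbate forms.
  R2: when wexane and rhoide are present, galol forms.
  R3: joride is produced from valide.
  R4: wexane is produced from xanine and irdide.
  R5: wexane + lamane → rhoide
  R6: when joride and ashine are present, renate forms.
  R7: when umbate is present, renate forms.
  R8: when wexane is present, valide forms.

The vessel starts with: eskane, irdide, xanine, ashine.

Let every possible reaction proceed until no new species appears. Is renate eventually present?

Yes

xanine and irdide present → wexane forms (R4).
wexane present → valide forms (R8).
valide present → joride forms (R3).
joride and ashine present → renate forms (R6).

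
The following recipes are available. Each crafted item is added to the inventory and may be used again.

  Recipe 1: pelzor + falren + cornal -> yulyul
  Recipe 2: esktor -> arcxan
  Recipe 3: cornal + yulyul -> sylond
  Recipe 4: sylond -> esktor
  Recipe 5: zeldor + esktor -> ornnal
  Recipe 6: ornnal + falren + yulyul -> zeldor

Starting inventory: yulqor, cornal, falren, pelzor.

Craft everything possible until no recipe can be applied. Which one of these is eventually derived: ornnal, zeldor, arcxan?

arcxan

Using Recipe 1, pelzor, falren, and cornal make yulyul.
Using Recipe 3, cornal and yulyul make sylond.
Using Recipe 4, sylond makes esktor.
Using Recipe 2, esktor makes arcxan.
zeldor would need ornnal, falren, and yulyul (Recipe 6), but ornnal is never obtained. ornnal would need zeldor and esktor (Recipe 5), but zeldor is never obtained.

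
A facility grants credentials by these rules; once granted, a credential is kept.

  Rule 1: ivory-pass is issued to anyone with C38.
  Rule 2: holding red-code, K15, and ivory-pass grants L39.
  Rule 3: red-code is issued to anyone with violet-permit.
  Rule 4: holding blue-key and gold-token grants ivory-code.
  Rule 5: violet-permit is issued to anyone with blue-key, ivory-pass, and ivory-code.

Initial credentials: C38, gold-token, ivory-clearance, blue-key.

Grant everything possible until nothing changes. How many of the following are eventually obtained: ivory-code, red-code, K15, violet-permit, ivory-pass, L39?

Holding C38 grants ivory-pass (Rule 1).
Holding blue-key and gold-token grants ivory-code (Rule 4).
Holding blue-key, ivory-pass, and ivory-code grants violet-permit (Rule 5).
Holding violet-permit grants red-code (Rule 3).
ivory-code: reached.
red-code: reached.
No rule produces K15, and it is not given.
violet-permit: reached.
ivory-pass: reached.
L39 would need red-code, K15, and ivory-pass (Rule 2), but K15 is never granted.
Reached: ivory-code, red-code, violet-permit, and ivory-pass — 4 of the 6.

4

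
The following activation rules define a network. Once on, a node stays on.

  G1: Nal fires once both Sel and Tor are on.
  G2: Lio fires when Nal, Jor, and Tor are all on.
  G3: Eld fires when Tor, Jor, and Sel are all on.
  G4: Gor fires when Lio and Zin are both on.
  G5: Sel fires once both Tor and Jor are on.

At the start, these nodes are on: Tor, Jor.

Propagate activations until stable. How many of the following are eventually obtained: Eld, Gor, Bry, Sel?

G5: Tor and Jor on → Sel on.
Tor, Jor, and Sel are on, so Eld fires (G3).
Eld: reached.
Gor would need Lio and Zin (G4), but Zin never turns on.
No rule produces Bry, and it is not given.
Sel: reached.
Reached: Eld and Sel — 2 of the 4.

2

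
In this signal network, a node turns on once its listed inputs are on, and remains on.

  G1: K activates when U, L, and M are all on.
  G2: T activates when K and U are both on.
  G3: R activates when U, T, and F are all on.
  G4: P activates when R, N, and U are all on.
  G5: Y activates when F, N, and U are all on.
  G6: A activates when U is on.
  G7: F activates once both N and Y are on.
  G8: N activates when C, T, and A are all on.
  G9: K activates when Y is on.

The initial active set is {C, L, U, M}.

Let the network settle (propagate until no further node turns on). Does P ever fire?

No

P would need R, N, and U (G4), but R never turns on.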